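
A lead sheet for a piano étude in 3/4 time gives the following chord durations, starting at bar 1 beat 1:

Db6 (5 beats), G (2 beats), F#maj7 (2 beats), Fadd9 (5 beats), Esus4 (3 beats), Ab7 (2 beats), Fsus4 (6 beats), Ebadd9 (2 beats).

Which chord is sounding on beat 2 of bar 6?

Esus4

Beat 2 of bar 6 is beat (6−1)×3 + 2 = 17 overall.
Running totals: Db6 ends at 5, G ends at 7, F#maj7 ends at 9, Fadd9 ends at 14, Esus4 ends at 17.
Beat 17 falls within Esus4.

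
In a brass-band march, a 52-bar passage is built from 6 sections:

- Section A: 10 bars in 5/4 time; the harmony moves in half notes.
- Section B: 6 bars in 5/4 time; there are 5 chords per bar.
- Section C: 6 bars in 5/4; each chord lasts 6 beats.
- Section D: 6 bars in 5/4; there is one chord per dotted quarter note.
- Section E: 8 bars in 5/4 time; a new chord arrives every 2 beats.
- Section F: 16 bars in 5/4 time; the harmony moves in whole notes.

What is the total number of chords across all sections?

120 chords

A has 50 beats and chords last 2 each, so 25 chords.
B has 30 beats and chords last 1 each, so 30 chords.
C has 30 beats and chords last 6 each, so 5 chords.
D has 30 beats and chords last 1.5 each, so 20 chords.
E has 40 beats and chords last 2 each, so 20 chords.
F has 80 beats and chords last 4 each, so 20 chords.
Total: 25 + 30 + 5 + 20 + 20 + 20 = 120.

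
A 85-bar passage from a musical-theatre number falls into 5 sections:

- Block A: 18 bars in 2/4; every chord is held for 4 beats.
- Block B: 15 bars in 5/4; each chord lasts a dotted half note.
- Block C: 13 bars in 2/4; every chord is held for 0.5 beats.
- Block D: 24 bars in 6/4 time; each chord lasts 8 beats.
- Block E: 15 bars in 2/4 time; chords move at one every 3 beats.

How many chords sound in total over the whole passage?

A: 18·2 = 36 beats, 36/4 = 9 chords.
B: 15·5 = 75 beats, 75/3 = 25 chords.
C: 13·2 = 26 beats, 26/0.5 = 52 chords.
D: 24·6 = 144 beats, 144/8 = 18 chords.
E: 15·2 = 30 beats, 30/3 = 10 chords.
Total: 9 + 25 + 52 + 18 + 10 = 114.

114 chords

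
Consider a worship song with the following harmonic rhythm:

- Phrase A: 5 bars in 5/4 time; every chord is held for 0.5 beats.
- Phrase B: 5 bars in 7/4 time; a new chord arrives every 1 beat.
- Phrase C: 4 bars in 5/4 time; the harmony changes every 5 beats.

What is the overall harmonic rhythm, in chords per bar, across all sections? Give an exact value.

89/14 chords per bar

A: 5 bars of 5 beats is 25 beats; at 0.5 beats each that's 50 chords.
B: 5 bars of 7 beats is 35 beats; at 1 beat each that's 35 chords.
C: 4 bars of 5 beats is 20 beats; at 5 beats each that's 4 chords.
Overall: 89 chords over 14 bars → 89/14 = 89/14 chords per bar.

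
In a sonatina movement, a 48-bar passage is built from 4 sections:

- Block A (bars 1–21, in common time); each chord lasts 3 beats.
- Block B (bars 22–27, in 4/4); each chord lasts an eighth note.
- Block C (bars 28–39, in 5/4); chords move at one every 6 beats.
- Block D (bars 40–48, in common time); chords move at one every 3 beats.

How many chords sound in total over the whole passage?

A: 21·4 = 84 beats, 84/3 = 28 chords.
B: 6·4 = 24 beats, 24/0.5 = 48 chords.
C: 12·5 = 60 beats, 60/6 = 10 chords.
D: 9·4 = 36 beats, 36/3 = 12 chords.
Total: 28 + 48 + 10 + 12 = 98.

98 chords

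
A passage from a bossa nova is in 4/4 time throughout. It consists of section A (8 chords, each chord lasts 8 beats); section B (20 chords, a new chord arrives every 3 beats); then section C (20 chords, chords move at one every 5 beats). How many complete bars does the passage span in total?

A: 8 × 8 = 64 beats = 16 bars.
B: 20 × 3 = 60 beats = 15 bars.
C: 20 × 5 = 100 beats = 25 bars.
Total: 16 + 15 + 25 = 56 bars.

56 bars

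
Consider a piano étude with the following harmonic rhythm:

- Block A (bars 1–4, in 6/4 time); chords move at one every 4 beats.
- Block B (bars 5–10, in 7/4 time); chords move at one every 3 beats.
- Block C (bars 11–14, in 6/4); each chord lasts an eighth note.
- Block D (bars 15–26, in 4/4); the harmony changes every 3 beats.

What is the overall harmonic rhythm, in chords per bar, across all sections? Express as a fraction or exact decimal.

A: 4 bars of 6 beats is 24 beats; at 4 beats each that's 6 chords.
B: 6 bars of 7 beats is 42 beats; at 3 beats each that's 14 chords.
C: 4 bars of 6 beats is 24 beats; at 0.5 beats each that's 48 chords.
D: 12 bars of 4 beats is 48 beats; at 3 beats each that's 16 chords.
Overall: 84 chords over 26 bars → 84/26 = 42/13 chords per bar.

42/13 chords per bar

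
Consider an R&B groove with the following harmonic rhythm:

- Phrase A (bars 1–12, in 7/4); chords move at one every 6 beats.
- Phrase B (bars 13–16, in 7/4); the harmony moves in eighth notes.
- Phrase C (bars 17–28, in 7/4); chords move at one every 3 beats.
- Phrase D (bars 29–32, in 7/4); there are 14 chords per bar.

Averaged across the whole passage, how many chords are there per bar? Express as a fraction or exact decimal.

A: 12 × 7 = 84 beats ÷ 6 = 14 chords.
B: 4 × 7 = 28 beats ÷ 0.5 = 56 chords.
C: 12 × 7 = 84 beats ÷ 3 = 28 chords.
D: 4 × 7 = 28 beats ÷ 0.5 = 56 chords.
Overall: 154 chords over 32 bars → 154/32 = 77/16 chords per bar.

77/16 chords per bar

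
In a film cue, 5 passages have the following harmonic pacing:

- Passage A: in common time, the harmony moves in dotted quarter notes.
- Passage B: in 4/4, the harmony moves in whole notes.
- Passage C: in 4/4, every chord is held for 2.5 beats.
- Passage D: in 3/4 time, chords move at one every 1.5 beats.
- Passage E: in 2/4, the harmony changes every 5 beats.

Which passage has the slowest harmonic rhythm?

Passage E

A: each chord is 1.5 beats in 4/4, so 8/3 per bar.
B: each chord is 4 beats in 4/4, so 1 per bar.
C: each chord is 2.5 beats in 4/4, so 1.6 per bar.
D: each chord is 1.5 beats in 3/4, so 2 per bar.
E: each chord is 5 beats in 2/4, so 0.4 per bar.
Slowest is E at 0.4 chords/bar.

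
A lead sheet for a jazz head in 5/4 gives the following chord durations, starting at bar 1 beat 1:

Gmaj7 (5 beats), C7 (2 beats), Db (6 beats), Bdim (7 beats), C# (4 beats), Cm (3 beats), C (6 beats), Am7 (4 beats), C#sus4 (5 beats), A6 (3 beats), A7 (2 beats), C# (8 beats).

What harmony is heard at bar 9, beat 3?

Beat 3 of bar 9 is beat (9−1)×5 + 3 = 43 overall.
Running totals: Gmaj7 ends at 5, C7 ends at 7, Db ends at 13, Bdim ends at 20, C# ends at 24, Cm ends at 27, C ends at 33, Am7 ends at 37, C#sus4 ends at 42, A6 ends at 45.
Beat 43 falls within A6.

A6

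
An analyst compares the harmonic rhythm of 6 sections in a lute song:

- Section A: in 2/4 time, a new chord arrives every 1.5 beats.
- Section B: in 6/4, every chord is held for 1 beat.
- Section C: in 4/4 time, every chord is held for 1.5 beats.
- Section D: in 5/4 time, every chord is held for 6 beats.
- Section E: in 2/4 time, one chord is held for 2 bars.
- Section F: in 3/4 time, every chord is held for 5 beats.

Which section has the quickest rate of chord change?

Section B

A: each chord is 1.5 beats in 2/4, so 4/3 per bar.
B: each chord is 1 beat in 6/4, so 6 per bar.
C: each chord is 1.5 beats in 4/4, so 8/3 per bar.
D: each chord is 6 beats in 5/4, so 5/6 per bar.
E: each chord is 4 beats in 2/4, so 0.5 per bar.
F: each chord is 5 beats in 3/4, so 0.6 per bar.
Fastest is B at 6 chords/bar.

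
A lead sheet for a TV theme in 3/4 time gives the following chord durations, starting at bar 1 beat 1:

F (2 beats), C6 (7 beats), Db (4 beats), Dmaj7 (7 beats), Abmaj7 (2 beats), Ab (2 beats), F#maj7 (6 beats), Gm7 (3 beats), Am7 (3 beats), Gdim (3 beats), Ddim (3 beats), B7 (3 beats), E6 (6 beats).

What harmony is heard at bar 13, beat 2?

Gdim

Beat 2 of bar 13 is beat (13−1)×3 + 2 = 38 overall.
Running totals: F ends at 2, C6 ends at 9, Db ends at 13, Dmaj7 ends at 20, Abmaj7 ends at 22, Ab ends at 24, F#maj7 ends at 30, Gm7 ends at 33, Am7 ends at 36, Gdim ends at 39.
Beat 38 falls within Gdim.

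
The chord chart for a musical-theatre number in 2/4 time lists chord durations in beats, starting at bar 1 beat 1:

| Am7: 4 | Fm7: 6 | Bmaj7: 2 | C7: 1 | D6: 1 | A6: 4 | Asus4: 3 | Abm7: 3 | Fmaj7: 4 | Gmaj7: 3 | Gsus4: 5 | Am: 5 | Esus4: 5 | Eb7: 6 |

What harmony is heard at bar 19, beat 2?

Beat 2 of bar 19 is beat (19−1)×2 + 2 = 38 overall.
Running totals: Am7 ends at 4, Fm7 ends at 10, Bmaj7 ends at 12, C7 ends at 13, D6 ends at 14, A6 ends at 18, Asus4 ends at 21, Abm7 ends at 24, Fmaj7 ends at 28, Gmaj7 ends at 31, Gsus4 ends at 36, Am ends at 41.
Beat 38 falls within Am.

Am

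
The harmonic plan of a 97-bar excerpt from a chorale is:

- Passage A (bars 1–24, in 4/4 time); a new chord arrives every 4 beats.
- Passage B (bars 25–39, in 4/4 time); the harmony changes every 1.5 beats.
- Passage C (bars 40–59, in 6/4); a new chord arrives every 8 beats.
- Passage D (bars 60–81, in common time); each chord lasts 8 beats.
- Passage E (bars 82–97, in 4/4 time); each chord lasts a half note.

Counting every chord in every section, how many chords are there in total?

122 chords

A has 96 beats and chords last 4 each, so 24 chords.
B has 60 beats and chords last 1.5 each, so 40 chords.
C has 120 beats and chords last 8 each, so 15 chords.
D has 88 beats and chords last 8 each, so 11 chords.
E has 64 beats and chords last 2 each, so 32 chords.
Total: 24 + 40 + 15 + 11 + 32 = 122.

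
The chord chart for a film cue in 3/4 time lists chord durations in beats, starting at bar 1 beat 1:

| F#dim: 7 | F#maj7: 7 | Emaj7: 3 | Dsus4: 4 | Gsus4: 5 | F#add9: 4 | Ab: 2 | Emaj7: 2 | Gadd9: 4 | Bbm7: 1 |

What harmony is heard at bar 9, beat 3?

F#add9

Beat 3 of bar 9 is beat (9−1)×3 + 3 = 27 overall.
Running totals: F#dim ends at 7, F#maj7 ends at 14, Emaj7 ends at 17, Dsus4 ends at 21, Gsus4 ends at 26, F#add9 ends at 30.
Beat 27 falls within F#add9.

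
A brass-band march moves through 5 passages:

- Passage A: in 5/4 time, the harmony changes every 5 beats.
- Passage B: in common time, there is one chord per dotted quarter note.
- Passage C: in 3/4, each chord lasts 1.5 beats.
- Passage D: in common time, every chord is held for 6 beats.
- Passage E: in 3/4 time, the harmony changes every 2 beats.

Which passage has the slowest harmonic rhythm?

A: 5 beats/bar ÷ 5 beats/chord = 1 chord/bar.
B: 4 beats/bar ÷ 1.5 beats/chord = 8/3 chords/bar.
C: 3 beats/bar ÷ 1.5 beats/chord = 2 chords/bar.
D: 4 beats/bar ÷ 6 beats/chord = 2/3 chords/bar.
E: 3 beats/bar ÷ 2 beats/chord = 1.5 chords/bar.
Slowest is D at 2/3 chords/bar.

Passage D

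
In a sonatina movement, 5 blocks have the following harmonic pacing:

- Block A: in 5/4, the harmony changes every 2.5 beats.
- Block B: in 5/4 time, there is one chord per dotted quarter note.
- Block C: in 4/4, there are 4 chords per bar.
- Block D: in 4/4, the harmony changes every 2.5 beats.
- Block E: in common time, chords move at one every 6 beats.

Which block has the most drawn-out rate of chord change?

A: 5/2.5 = 2 chords/bar.
B: 5/1.5 = 10/3 chords/bar.
C: 4/1 = 4 chords/bar.
D: 4/2.5 = 1.6 chords/bar.
E: 4/6 = 2/3 chords/bar.
Slowest is E at 2/3 chords/bar.

Block E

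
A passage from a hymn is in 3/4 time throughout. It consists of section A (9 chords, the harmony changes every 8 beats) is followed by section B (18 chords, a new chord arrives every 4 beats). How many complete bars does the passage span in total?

A: 9 × 8 = 72 beats = 24 bars.
B: 18 × 4 = 72 beats = 24 bars.
Total: 24 + 24 = 48 bars.

48 bars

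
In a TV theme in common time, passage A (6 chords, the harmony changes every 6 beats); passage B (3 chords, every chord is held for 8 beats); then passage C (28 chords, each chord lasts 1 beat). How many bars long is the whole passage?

A: 6 × 6 = 36 beats = 9 bars.
B: 3 × 8 = 24 beats = 6 bars.
C: 28 × 1 = 28 beats = 7 bars.
Total: 9 + 6 + 7 = 22 bars.

22 bars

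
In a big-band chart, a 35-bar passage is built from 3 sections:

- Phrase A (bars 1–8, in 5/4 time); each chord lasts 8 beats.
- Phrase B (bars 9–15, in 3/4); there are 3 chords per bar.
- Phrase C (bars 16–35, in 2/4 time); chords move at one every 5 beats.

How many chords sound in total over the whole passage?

A: 8·5 = 40 beats, 40/8 = 5 chords.
B: 7·3 = 21 beats, 21/1 = 21 chords.
C: 20·2 = 40 beats, 40/5 = 8 chords.
Total: 5 + 21 + 8 = 34.

34 chords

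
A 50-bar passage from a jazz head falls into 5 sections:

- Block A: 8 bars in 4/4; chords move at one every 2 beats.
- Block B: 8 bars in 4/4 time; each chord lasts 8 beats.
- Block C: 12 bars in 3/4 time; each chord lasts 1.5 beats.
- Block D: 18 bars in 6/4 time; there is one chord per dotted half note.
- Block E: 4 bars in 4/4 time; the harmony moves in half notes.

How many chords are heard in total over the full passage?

A has 32 beats and chords last 2 each, so 16 chords.
B has 32 beats and chords last 8 each, so 4 chords.
C has 36 beats and chords last 1.5 each, so 24 chords.
D has 108 beats and chords last 3 each, so 36 chords.
E has 16 beats and chords last 2 each, so 8 chords.
Total: 16 + 4 + 24 + 36 + 8 = 88.

88 chords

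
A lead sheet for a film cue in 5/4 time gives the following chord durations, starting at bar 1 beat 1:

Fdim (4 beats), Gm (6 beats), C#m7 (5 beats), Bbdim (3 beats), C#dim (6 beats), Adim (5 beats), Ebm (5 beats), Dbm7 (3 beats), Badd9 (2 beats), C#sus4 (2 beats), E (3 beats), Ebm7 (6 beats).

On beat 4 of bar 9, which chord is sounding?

Beat 4 of bar 9 is beat (9−1)×5 + 4 = 44 overall.
Running totals: Fdim ends at 4, Gm ends at 10, C#m7 ends at 15, Bbdim ends at 18, C#dim ends at 24, Adim ends at 29, Ebm ends at 34, Dbm7 ends at 37, Badd9 ends at 39, C#sus4 ends at 41, E ends at 44.
Beat 44 falls within E.

E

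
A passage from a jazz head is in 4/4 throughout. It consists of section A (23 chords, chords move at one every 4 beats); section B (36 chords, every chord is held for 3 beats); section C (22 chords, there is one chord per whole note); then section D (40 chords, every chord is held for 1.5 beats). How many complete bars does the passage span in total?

A: 23 × 4 = 92 beats = 23 bars.
B: 36 × 3 = 108 beats = 27 bars.
C: 22 × 4 = 88 beats = 22 bars.
D: 40 × 1.5 = 60 beats = 15 bars.
Total: 23 + 27 + 22 + 15 = 87 bars.

87 bars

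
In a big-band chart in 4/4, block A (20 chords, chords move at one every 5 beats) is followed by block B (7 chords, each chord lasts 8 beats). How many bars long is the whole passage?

39 bars

A: 20 × 5 = 100 beats = 25 bars.
B: 7 × 8 = 56 beats = 14 bars.
Total: 25 + 14 = 39 bars.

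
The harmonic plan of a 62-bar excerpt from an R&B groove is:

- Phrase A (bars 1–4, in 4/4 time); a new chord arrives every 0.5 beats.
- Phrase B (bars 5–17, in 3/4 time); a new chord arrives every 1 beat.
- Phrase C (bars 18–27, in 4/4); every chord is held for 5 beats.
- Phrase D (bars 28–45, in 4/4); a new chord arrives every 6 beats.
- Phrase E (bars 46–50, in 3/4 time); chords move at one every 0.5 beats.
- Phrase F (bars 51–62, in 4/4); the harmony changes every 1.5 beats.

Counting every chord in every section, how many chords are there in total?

A: 4 bars × 4 beats = 16 beats; 0.5 beats/chord → 32 chords.
B: 13 bars × 3 beats = 39 beats; 1 beat/chord → 39 chords.
C: 10 bars × 4 beats = 40 beats; 5 beats/chord → 8 chords.
D: 18 bars × 4 beats = 72 beats; 6 beats/chord → 12 chords.
E: 5 bars × 3 beats = 15 beats; 0.5 beats/chord → 30 chords.
F: 12 bars × 4 beats = 48 beats; 1.5 beats/chord → 32 chords.
Total: 32 + 39 + 8 + 12 + 30 + 32 = 153.

153 chords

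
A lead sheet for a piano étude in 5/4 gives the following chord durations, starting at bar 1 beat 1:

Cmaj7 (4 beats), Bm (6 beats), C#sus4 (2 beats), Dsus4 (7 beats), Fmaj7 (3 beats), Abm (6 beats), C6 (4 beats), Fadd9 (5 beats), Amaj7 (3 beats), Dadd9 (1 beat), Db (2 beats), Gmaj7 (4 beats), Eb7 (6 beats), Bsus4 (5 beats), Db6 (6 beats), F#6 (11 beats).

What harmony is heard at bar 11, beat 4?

Bsus4

Beat 4 of bar 11 is beat (11−1)×5 + 4 = 54 overall.
Running totals: Cmaj7 ends at 4, Bm ends at 10, C#sus4 ends at 12, Dsus4 ends at 19, Fmaj7 ends at 22, Abm ends at 28, C6 ends at 32, Fadd9 ends at 37, Amaj7 ends at 40, Dadd9 ends at 41, Db ends at 43, Gmaj7 ends at 47, Eb7 ends at 53, Bsus4 ends at 58.
Beat 54 falls within Bsus4.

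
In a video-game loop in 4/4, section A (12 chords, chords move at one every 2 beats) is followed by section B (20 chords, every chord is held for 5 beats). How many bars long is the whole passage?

31 bars

A: 12 × 2 = 24 beats = 6 bars.
B: 20 × 5 = 100 beats = 25 bars.
Total: 6 + 25 = 31 bars.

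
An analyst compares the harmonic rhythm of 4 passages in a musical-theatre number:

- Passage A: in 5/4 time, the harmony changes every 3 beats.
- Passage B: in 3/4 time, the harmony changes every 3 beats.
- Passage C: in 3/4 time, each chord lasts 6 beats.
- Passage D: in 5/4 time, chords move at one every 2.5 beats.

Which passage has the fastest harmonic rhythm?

A: each chord is 3 beats in 5/4, so 5/3 per bar.
B: each chord is 3 beats in 3/4, so 1 per bar.
C: each chord is 6 beats in 3/4, so 0.5 per bar.
D: each chord is 2.5 beats in 5/4, so 2 per bar.
Fastest is D at 2 chords/bar.

Passage D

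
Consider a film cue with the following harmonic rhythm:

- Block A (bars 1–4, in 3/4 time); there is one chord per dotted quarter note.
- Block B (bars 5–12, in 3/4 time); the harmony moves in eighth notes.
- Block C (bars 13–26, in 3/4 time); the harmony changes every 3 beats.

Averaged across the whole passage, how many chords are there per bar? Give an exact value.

35/13 chords per bar

A: 4 bars of 3 beats is 12 beats; at 1.5 beats each that's 8 chords.
B: 8 bars of 3 beats is 24 beats; at 0.5 beats each that's 48 chords.
C: 14 bars of 3 beats is 42 beats; at 3 beats each that's 14 chords.
Overall: 70 chords over 26 bars → 70/26 = 35/13 chords per bar.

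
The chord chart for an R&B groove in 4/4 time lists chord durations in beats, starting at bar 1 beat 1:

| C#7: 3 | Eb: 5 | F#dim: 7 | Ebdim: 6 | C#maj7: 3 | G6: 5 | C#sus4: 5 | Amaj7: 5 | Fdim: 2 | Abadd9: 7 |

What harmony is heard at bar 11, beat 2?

Beat 2 of bar 11 is beat (11−1)×4 + 2 = 42 overall.
Running totals: C#7 ends at 3, Eb ends at 8, F#dim ends at 15, Ebdim ends at 21, C#maj7 ends at 24, G6 ends at 29, C#sus4 ends at 34, Amaj7 ends at 39, Fdim ends at 41, Abadd9 ends at 48.
Beat 42 falls within Abadd9.

Abadd9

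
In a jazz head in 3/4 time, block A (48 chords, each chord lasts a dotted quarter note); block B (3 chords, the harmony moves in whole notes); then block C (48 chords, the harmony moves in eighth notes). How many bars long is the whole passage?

A: 48 × 1.5 = 72 beats = 24 bars.
B: 3 × 4 = 12 beats = 4 bars.
C: 48 × 0.5 = 24 beats = 8 bars.
Total: 24 + 4 + 8 = 36 bars.

36 bars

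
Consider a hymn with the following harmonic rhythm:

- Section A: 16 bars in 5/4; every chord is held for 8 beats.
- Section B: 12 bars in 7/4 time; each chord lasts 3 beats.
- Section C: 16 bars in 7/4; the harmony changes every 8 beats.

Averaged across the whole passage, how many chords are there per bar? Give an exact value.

A: 16 bars of 5 beats is 80 beats; at 8 beats each that's 10 chords.
B: 12 bars of 7 beats is 84 beats; at 3 beats each that's 28 chords.
C: 16 bars of 7 beats is 112 beats; at 8 beats each that's 14 chords.
Overall: 52 chords over 44 bars → 52/44 = 13/11 chords per bar.

13/11 chords per bar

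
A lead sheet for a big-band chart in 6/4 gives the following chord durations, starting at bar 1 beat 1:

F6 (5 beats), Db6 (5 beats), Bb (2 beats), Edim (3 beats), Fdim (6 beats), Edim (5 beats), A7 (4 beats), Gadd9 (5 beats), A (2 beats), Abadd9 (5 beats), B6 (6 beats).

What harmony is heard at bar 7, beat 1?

A

Beat 1 of bar 7 is beat (7−1)×6 + 1 = 37 overall.
Running totals: F6 ends at 5, Db6 ends at 10, Bb ends at 12, Edim ends at 15, Fdim ends at 21, Edim ends at 26, A7 ends at 30, Gadd9 ends at 35, A ends at 37.
Beat 37 falls within A.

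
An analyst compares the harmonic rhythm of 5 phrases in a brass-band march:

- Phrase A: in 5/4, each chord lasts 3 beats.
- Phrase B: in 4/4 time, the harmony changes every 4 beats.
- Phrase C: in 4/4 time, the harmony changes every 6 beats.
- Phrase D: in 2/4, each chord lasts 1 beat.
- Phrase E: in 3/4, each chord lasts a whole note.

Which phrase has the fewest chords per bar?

Phrase C

A: 5 beats/bar ÷ 3 beats/chord = 5/3 chords/bar.
B: 4 beats/bar ÷ 4 beats/chord = 1 chord/bar.
C: 4 beats/bar ÷ 6 beats/chord = 2/3 chords/bar.
D: 2 beats/bar ÷ 1 beat/chord = 2 chords/bar.
E: 3 beats/bar ÷ 4 beats/chord = 0.75 chords/bar.
Slowest is C at 2/3 chords/bar.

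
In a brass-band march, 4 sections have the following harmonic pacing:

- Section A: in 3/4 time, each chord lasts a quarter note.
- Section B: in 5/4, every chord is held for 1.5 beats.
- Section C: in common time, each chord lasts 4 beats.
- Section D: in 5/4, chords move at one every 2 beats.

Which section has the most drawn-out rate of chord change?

Section C

A: 3/1 = 3 chords/bar.
B: 5/1.5 = 10/3 chords/bar.
C: 4/4 = 1 chord/bar.
D: 5/2 = 2.5 chords/bar.
Slowest is C at 1 chords/bar.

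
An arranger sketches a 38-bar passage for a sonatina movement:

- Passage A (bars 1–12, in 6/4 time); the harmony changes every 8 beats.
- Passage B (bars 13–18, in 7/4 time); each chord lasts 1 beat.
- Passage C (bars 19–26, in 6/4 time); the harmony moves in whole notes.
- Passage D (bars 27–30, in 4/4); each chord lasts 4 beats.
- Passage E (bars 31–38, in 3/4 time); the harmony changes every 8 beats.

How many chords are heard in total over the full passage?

A has 72 beats and chords last 8 each, so 9 chords.
B has 42 beats and chords last 1 each, so 42 chords.
C has 48 beats and chords last 4 each, so 12 chords.
D has 16 beats and chords last 4 each, so 4 chords.
E has 24 beats and chords last 8 each, so 3 chords.
Total: 9 + 42 + 12 + 4 + 3 = 70.

70 chords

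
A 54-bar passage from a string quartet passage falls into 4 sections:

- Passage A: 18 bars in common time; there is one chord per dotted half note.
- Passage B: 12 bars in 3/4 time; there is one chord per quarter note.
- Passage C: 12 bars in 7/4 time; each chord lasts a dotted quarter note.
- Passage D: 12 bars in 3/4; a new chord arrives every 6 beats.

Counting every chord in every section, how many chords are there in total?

122 chords

A: 18 bars × 4 beats = 72 beats; 3 beats/chord → 24 chords.
B: 12 bars × 3 beats = 36 beats; 1 beat/chord → 36 chords.
C: 12 bars × 7 beats = 84 beats; 1.5 beats/chord → 56 chords.
D: 12 bars × 3 beats = 36 beats; 6 beats/chord → 6 chords.
Total: 24 + 36 + 56 + 6 = 122.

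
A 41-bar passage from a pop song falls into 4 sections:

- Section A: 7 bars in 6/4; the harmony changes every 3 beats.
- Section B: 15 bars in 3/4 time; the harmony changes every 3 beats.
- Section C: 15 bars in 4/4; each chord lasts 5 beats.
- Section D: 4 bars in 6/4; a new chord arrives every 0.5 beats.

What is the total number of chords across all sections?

A: 7·6 = 42 beats, 42/3 = 14 chords.
B: 15·3 = 45 beats, 45/3 = 15 chords.
C: 15·4 = 60 beats, 60/5 = 12 chords.
D: 4·6 = 24 beats, 24/0.5 = 48 chords.
Total: 14 + 15 + 12 + 48 = 89.

89 chords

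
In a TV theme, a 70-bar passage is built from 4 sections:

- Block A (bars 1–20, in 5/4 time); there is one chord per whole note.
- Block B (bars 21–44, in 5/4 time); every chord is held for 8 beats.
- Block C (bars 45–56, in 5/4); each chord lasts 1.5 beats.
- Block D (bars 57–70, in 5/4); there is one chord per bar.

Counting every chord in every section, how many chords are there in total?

A: 20·5 = 100 beats, 100/4 = 25 chords.
B: 24·5 = 120 beats, 120/8 = 15 chords.
C: 12·5 = 60 beats, 60/1.5 = 40 chords.
D: 14·5 = 70 beats, 70/5 = 14 chords.
Total: 25 + 15 + 40 + 14 = 94.

94 chords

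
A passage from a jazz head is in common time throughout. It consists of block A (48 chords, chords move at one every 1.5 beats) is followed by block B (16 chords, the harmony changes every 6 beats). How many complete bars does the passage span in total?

42 bars

A: 48 × 1.5 = 72 beats = 18 bars.
B: 16 × 6 = 96 beats = 24 bars.
Total: 18 + 24 = 42 bars.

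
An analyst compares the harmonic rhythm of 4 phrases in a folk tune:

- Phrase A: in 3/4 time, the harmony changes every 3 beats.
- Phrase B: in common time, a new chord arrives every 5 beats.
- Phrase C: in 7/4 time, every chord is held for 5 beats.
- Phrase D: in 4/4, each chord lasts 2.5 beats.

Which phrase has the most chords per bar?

A: each chord is 3 beats in 3/4, so 1 per bar.
B: each chord is 5 beats in 4/4, so 0.8 per bar.
C: each chord is 5 beats in 7/4, so 1.4 per bar.
D: each chord is 2.5 beats in 4/4, so 1.6 per bar.
Fastest is D at 1.6 chords/bar.

Phrase D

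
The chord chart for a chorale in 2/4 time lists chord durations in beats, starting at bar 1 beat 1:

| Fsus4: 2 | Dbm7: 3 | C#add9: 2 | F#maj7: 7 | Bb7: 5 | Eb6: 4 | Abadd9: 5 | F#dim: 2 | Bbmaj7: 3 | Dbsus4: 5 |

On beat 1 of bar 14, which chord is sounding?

Abadd9

Beat 1 of bar 14 is beat (14−1)×2 + 1 = 27 overall.
Running totals: Fsus4 ends at 2, Dbm7 ends at 5, C#add9 ends at 7, F#maj7 ends at 14, Bb7 ends at 19, Eb6 ends at 23, Abadd9 ends at 28.
Beat 27 falls within Abadd9.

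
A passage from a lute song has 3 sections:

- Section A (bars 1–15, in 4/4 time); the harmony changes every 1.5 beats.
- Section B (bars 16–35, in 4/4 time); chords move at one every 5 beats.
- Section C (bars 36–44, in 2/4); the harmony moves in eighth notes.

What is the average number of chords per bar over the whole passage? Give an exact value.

A: 15 bars of 4 beats is 60 beats; at 1.5 beats each that's 40 chords.
B: 20 bars of 4 beats is 80 beats; at 5 beats each that's 16 chords.
C: 9 bars of 2 beats is 18 beats; at 0.5 beats each that's 36 chords.
Overall: 92 chords over 44 bars → 92/44 = 23/11 chords per bar.

23/11 chords per bar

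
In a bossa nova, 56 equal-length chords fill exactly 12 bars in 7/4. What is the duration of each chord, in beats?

1.5 beats

12 bars × 7 beats/bar = 84 beats total.
84 beats ÷ 56 chords = 1.5 beats per chord.
(That is a dotted quarter note.)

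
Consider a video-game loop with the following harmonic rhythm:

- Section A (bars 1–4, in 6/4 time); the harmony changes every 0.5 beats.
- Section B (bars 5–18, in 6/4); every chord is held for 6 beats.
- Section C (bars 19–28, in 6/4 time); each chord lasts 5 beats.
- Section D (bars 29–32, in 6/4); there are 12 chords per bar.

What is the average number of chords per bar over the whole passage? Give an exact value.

A: 4 bars of 6 beats is 24 beats; at 0.5 beats each that's 48 chords.
B: 14 bars of 6 beats is 84 beats; at 6 beats each that's 14 chords.
C: 10 bars of 6 beats is 60 beats; at 5 beats each that's 12 chords.
D: 4 bars of 6 beats is 24 beats; at 0.5 beats each that's 48 chords.
Overall: 122 chords over 32 bars → 122/32 = 61/16 chords per bar.

61/16 chords per bar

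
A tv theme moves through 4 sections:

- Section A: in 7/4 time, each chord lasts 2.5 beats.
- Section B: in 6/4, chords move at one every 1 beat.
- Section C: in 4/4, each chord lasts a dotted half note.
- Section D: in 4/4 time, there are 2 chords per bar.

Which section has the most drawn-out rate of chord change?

A: 7 beats/bar ÷ 2.5 beats/chord = 2.8 chords/bar.
B: 6 beats/bar ÷ 1 beat/chord = 6 chords/bar.
C: 4 beats/bar ÷ 3 beats/chord = 4/3 chords/bar.
D: 4 beats/bar ÷ 2 beats/chord = 2 chords/bar.
Slowest is C at 4/3 chords/bar.

Section C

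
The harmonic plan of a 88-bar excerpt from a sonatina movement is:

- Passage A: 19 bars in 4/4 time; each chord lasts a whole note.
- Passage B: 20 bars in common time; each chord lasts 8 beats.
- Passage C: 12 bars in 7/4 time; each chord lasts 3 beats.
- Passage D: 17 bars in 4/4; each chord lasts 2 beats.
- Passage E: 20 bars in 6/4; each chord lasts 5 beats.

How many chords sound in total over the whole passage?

A: 19 bars × 4 beats = 76 beats; 4 beats/chord → 19 chords.
B: 20 bars × 4 beats = 80 beats; 8 beats/chord → 10 chords.
C: 12 bars × 7 beats = 84 beats; 3 beats/chord → 28 chords.
D: 17 bars × 4 beats = 68 beats; 2 beats/chord → 34 chords.
E: 20 bars × 6 beats = 120 beats; 5 beats/chord → 24 chords.
Total: 19 + 10 + 28 + 34 + 24 = 115.

115 chords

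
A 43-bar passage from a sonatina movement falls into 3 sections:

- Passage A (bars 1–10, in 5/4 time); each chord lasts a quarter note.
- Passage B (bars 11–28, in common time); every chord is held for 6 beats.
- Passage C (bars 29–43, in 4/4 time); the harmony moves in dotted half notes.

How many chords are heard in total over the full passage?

82 chords

A: 10·5 = 50 beats, 50/1 = 50 chords.
B: 18·4 = 72 beats, 72/6 = 12 chords.
C: 15·4 = 60 beats, 60/3 = 20 chords.
Total: 50 + 12 + 20 = 82.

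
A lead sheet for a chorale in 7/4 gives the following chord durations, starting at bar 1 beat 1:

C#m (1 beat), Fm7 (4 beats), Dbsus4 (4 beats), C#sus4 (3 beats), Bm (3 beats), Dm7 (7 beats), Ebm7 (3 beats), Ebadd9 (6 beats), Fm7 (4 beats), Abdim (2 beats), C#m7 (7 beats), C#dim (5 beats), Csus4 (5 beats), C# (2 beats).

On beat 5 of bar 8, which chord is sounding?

Csus4

Beat 5 of bar 8 is beat (8−1)×7 + 5 = 54 overall.
Running totals: C#m ends at 1, Fm7 ends at 5, Dbsus4 ends at 9, C#sus4 ends at 12, Bm ends at 15, Dm7 ends at 22, Ebm7 ends at 25, Ebadd9 ends at 31, Fm7 ends at 35, Abdim ends at 37, C#m7 ends at 44, C#dim ends at 49, Csus4 ends at 54.
Beat 54 falls within Csus4.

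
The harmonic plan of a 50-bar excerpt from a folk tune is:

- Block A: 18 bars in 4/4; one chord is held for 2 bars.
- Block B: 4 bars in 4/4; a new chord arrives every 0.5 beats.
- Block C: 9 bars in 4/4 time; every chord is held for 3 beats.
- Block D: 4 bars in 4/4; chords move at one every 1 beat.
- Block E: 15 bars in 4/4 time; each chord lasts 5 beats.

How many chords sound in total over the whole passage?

A has 72 beats and chords last 8 each, so 9 chords.
B has 16 beats and chords last 0.5 each, so 32 chords.
C has 36 beats and chords last 3 each, so 12 chords.
D has 16 beats and chords last 1 each, so 16 chords.
E has 60 beats and chords last 5 each, so 12 chords.
Total: 9 + 32 + 12 + 16 + 12 = 81.

81 chords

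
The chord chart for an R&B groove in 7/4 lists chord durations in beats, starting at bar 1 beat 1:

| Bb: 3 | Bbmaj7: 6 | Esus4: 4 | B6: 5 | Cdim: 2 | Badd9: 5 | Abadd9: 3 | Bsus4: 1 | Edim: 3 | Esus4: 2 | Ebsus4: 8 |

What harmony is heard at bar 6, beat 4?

Ebsus4

Beat 4 of bar 6 is beat (6−1)×7 + 4 = 39 overall.
Running totals: Bb ends at 3, Bbmaj7 ends at 9, Esus4 ends at 13, B6 ends at 18, Cdim ends at 20, Badd9 ends at 25, Abadd9 ends at 28, Bsus4 ends at 29, Edim ends at 32, Esus4 ends at 34, Ebsus4 ends at 42.
Beat 39 falls within Ebsus4.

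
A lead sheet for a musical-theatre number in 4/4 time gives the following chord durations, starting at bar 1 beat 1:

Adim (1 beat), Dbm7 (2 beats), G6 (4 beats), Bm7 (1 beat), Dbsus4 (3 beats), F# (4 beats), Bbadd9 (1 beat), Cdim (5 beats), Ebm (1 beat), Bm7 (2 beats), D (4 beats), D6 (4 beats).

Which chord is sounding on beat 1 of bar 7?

Beat 1 of bar 7 is beat (7−1)×4 + 1 = 25 overall.
Running totals: Adim ends at 1, Dbm7 ends at 3, G6 ends at 7, Bm7 ends at 8, Dbsus4 ends at 11, F# ends at 15, Bbadd9 ends at 16, Cdim ends at 21, Ebm ends at 22, Bm7 ends at 24, D ends at 28.
Beat 25 falls within D.

D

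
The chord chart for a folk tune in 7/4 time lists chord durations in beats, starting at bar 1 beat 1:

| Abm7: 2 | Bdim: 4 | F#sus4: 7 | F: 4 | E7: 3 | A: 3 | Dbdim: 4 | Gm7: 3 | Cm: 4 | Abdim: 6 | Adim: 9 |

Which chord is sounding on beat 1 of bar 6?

Abdim

Beat 1 of bar 6 is beat (6−1)×7 + 1 = 36 overall.
Running totals: Abm7 ends at 2, Bdim ends at 6, F#sus4 ends at 13, F ends at 17, E7 ends at 20, A ends at 23, Dbdim ends at 27, Gm7 ends at 30, Cm ends at 34, Abdim ends at 40.
Beat 36 falls within Abdim.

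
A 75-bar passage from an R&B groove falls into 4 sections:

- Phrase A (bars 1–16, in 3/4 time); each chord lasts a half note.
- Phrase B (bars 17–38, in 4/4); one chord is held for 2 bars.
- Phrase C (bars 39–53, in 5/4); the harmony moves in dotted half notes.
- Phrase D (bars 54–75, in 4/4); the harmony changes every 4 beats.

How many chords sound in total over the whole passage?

A has 48 beats and chords last 2 each, so 24 chords.
B has 88 beats and chords last 8 each, so 11 chords.
C has 75 beats and chords last 3 each, so 25 chords.
D has 88 beats and chords last 4 each, so 22 chords.
Total: 24 + 11 + 25 + 22 = 82.

82 chords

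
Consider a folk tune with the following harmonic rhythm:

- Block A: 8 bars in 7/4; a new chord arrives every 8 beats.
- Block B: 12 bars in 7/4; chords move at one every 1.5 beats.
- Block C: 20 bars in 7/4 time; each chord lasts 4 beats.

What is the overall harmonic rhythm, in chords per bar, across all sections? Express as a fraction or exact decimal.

2.45 chords per bar

A: 8 × 7 = 56 beats ÷ 8 = 7 chords.
B: 12 × 7 = 84 beats ÷ 1.5 = 56 chords.
C: 20 × 7 = 140 beats ÷ 4 = 35 chords.
Overall: 98 chords over 40 bars → 98/40 = 2.45 chords per bar.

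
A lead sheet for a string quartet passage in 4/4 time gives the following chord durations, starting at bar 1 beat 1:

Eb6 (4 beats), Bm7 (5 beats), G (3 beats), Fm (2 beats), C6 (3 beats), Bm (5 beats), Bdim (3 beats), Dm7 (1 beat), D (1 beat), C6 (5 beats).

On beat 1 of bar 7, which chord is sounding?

Beat 1 of bar 7 is beat (7−1)×4 + 1 = 25 overall.
Running totals: Eb6 ends at 4, Bm7 ends at 9, G ends at 12, Fm ends at 14, C6 ends at 17, Bm ends at 22, Bdim ends at 25.
Beat 25 falls within Bdim.

Bdim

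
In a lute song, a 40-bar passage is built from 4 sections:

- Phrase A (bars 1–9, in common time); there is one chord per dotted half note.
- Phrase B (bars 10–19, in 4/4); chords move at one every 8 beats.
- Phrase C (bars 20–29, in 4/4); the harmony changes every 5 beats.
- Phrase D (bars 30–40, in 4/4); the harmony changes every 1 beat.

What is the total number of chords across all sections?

69 chords

A has 36 beats and chords last 3 each, so 12 chords.
B has 40 beats and chords last 8 each, so 5 chords.
C has 40 beats and chords last 5 each, so 8 chords.
D has 44 beats and chords last 1 each, so 44 chords.
Total: 12 + 5 + 8 + 44 = 69.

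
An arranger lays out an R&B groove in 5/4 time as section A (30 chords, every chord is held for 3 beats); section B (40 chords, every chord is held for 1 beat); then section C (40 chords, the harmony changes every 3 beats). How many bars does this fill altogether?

50 bars

A: 30 × 3 = 90 beats = 18 bars.
B: 40 × 1 = 40 beats = 8 bars.
C: 40 × 3 = 120 beats = 24 bars.
Total: 18 + 8 + 24 = 50 bars.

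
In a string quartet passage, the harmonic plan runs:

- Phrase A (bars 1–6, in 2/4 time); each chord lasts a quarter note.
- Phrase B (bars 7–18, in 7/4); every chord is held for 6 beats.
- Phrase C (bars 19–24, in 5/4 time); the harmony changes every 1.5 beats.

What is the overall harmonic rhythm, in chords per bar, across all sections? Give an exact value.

23/12 chords per bar

A: 6 bars of 2 beats is 12 beats; at 1 beat each that's 12 chords.
B: 12 bars of 7 beats is 84 beats; at 6 beats each that's 14 chords.
C: 6 bars of 5 beats is 30 beats; at 1.5 beats each that's 20 chords.
Overall: 46 chords over 24 bars → 46/24 = 23/12 chords per bar.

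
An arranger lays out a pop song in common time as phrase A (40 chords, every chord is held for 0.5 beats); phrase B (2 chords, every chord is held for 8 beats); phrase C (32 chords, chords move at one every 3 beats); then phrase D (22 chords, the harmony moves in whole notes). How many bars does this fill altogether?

A: 40 × 0.5 = 20 beats = 5 bars.
B: 2 × 8 = 16 beats = 4 bars.
C: 32 × 3 = 96 beats = 24 bars.
D: 22 × 4 = 88 beats = 22 bars.
Total: 5 + 4 + 24 + 22 = 55 bars.

55 bars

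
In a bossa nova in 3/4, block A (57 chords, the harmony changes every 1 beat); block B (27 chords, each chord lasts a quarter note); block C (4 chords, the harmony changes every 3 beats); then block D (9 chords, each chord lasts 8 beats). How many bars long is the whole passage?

A: 57 × 1 = 57 beats = 19 bars.
B: 27 × 1 = 27 beats = 9 bars.
C: 4 × 3 = 12 beats = 4 bars.
D: 9 × 8 = 72 beats = 24 bars.
Total: 19 + 9 + 4 + 24 = 56 bars.

56 bars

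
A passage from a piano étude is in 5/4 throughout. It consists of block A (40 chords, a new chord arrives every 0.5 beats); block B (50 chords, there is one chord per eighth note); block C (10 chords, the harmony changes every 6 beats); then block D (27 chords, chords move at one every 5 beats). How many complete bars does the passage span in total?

48 bars

A: 40 × 0.5 = 20 beats = 4 bars.
B: 50 × 0.5 = 25 beats = 5 bars.
C: 10 × 6 = 60 beats = 12 bars.
D: 27 × 5 = 135 beats = 27 bars.
Total: 4 + 5 + 12 + 27 = 48 bars.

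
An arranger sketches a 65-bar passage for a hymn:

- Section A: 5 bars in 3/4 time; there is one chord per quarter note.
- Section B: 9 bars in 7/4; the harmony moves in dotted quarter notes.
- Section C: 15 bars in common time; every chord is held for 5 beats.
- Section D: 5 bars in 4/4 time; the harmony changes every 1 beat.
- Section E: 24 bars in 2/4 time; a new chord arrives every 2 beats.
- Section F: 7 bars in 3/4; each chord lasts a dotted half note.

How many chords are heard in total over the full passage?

A has 15 beats and chords last 1 each, so 15 chords.
B has 63 beats and chords last 1.5 each, so 42 chords.
C has 60 beats and chords last 5 each, so 12 chords.
D has 20 beats and chords last 1 each, so 20 chords.
E has 48 beats and chords last 2 each, so 24 chords.
F has 21 beats and chords last 3 each, so 7 chords.
Total: 15 + 42 + 12 + 20 + 24 + 7 = 120.

120 chords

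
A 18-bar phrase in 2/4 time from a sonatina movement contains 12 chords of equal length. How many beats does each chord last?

18 bars × 2 beats/bar = 36 beats total.
36 beats ÷ 12 chords = 3 beats per chord.
(That is a dotted half note.)

3 beats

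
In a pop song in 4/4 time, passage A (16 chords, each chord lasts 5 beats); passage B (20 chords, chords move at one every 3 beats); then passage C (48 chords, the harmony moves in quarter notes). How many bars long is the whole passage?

A: 16 × 5 = 80 beats = 20 bars.
B: 20 × 3 = 60 beats = 15 bars.
C: 48 × 1 = 48 beats = 12 bars.
Total: 20 + 15 + 12 = 47 bars.

47 bars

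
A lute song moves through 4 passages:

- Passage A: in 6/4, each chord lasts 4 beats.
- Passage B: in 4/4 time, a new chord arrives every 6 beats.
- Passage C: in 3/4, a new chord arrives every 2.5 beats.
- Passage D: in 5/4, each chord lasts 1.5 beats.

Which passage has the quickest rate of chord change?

Passage D

A: 6 beats/bar ÷ 4 beats/chord = 1.5 chords/bar.
B: 4 beats/bar ÷ 6 beats/chord = 2/3 chords/bar.
C: 3 beats/bar ÷ 2.5 beats/chord = 1.2 chords/bar.
D: 5 beats/bar ÷ 1.5 beats/chord = 10/3 chords/bar.
Fastest is D at 10/3 chords/bar.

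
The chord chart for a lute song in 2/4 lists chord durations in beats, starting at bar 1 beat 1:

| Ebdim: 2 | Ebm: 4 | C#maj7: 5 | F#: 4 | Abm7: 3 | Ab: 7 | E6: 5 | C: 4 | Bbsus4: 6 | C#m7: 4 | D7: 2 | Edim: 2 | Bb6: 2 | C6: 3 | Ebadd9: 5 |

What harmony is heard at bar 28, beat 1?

Ebadd9

Beat 1 of bar 28 is beat (28−1)×2 + 1 = 55 overall.
Running totals: Ebdim ends at 2, Ebm ends at 6, C#maj7 ends at 11, F# ends at 15, Abm7 ends at 18, Ab ends at 25, E6 ends at 30, C ends at 34, Bbsus4 ends at 40, C#m7 ends at 44, D7 ends at 46, Edim ends at 48, Bb6 ends at 50, C6 ends at 53, Ebadd9 ends at 58.
Beat 55 falls within Ebadd9.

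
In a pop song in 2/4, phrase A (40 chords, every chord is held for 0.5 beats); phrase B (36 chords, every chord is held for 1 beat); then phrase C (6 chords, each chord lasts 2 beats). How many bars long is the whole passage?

34 bars

A: 40 × 0.5 = 20 beats = 10 bars.
B: 36 × 1 = 36 beats = 18 bars.
C: 6 × 2 = 12 beats = 6 bars.
Total: 10 + 18 + 6 = 34 bars.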